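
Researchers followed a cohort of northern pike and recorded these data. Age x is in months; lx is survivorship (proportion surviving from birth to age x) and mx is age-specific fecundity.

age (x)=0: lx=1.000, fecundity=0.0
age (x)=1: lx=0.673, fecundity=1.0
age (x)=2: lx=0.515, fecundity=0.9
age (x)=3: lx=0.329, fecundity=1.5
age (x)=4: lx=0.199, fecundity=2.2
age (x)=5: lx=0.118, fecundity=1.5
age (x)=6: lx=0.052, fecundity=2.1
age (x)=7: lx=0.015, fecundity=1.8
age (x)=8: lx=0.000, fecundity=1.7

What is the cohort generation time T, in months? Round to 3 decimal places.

lx·mx: 0, 0.673, 0.4635, 0.4935, 0.4378, 0.177, 0.1092, 0.027, 0 → R0 = 2.381
x·lx·mx: 0, 0.673, 0.927, 1.4805, 1.7512, 0.885, 0.6552, 0.189, 0 → Σ = 6.5609
T = 6.5609 / 2.381 = 2.755523… → 2.756

2.756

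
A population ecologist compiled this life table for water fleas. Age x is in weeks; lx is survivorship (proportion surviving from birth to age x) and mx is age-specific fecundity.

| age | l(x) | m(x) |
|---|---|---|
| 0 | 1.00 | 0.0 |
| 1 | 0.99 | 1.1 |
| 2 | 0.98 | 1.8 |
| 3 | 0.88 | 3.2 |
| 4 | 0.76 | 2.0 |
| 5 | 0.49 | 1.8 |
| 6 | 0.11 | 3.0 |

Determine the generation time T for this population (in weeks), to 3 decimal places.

lx·mx: 0, 1.089, 1.764, 2.816, 1.52, 0.882, 0.33 → R0 = 8.401
x·lx·mx: 0, 1.089, 3.528, 8.448, 6.08, 4.41, 1.98 → Σ = 25.535
T = 25.535 / 8.401 = 3.039519… → 3.040

3.040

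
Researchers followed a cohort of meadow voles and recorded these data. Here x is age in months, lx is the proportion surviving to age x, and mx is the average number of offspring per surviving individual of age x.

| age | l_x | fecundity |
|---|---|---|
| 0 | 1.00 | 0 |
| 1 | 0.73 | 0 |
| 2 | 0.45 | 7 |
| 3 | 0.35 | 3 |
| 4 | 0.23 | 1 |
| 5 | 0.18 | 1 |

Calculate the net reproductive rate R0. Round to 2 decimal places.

4.61

lx·mx by age: 0, 0, 3.15, 1.05, 0.23, 0.18
R0 = Σ lx·mx = 4.61 → 4.61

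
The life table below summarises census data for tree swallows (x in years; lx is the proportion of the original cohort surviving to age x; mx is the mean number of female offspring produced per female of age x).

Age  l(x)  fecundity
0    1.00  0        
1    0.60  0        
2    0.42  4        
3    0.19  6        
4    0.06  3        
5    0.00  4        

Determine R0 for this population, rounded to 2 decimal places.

3.00

lx·mx by age: 0, 0, 1.68, 1.14, 0.18, 0
R0 = Σ lx·mx = 3 → 3.00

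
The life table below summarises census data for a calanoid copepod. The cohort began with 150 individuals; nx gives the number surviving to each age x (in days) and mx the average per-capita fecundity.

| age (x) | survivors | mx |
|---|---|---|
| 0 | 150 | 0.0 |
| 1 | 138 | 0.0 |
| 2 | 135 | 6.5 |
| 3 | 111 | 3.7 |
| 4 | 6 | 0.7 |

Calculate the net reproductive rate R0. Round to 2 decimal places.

lx = nx/n0 = nx/150: 1, 0.92, 0.9, 0.74, 0.04
lx·mx by age: 0, 0, 5.85, 2.738, 0.028
R0 = Σ lx·mx = 8.616 → 8.62

8.62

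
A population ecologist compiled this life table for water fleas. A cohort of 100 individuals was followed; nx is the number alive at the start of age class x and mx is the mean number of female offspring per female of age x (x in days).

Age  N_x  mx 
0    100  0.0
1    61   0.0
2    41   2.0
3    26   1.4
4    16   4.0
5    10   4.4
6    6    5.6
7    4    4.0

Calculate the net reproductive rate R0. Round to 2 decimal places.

lx = nx/n0 = nx/100: 1, 0.61, 0.41, 0.26, 0.16, 0.1, 0.06, 0.04
lx·mx by age: 0, 0, 0.82, 0.364, 0.64, 0.44, 0.336, 0.16
R0 = Σ lx·mx = 2.76 → 2.76

2.76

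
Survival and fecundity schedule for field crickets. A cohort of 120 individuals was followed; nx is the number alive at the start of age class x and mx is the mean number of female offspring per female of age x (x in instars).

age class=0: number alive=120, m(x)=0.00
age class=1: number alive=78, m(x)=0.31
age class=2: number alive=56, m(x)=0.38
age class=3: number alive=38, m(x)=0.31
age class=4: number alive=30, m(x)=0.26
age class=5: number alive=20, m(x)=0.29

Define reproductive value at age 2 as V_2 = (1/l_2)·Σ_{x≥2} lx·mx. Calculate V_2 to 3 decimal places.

0.833

lx = nx/n0 = nx/120: 1, 0.65, 0.46667…, 0.31667…, 0.25, 0.16667…
lx·mx for x ≥ 2: 0.177333…, 0.098167…, 0.065, 0.048333… → sum = 0.388833…
V_2 = 0.388833… / l_2 = 0.388833… / 0.466667… = 0.833214… → 0.833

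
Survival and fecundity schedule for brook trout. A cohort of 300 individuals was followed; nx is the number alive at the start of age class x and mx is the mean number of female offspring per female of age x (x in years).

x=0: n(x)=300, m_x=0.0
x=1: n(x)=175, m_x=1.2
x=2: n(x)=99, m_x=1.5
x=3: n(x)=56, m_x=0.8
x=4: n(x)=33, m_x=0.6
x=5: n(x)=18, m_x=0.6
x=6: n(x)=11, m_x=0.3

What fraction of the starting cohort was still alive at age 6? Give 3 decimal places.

l_6 = n_6/n_0 = 11/300 = 0.036667… → 0.037

0.037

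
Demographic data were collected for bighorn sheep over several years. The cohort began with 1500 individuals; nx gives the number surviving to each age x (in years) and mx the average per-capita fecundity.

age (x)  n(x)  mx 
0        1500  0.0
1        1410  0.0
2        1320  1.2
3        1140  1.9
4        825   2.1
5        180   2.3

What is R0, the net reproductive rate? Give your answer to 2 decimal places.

3.93

lx = nx/n0 = nx/1500: 1, 0.94, 0.88, 0.76, 0.55, 0.12
lx·mx by age: 0, 0, 1.056, 1.444, 1.155, 0.276
R0 = Σ lx·mx = 3.931 → 3.93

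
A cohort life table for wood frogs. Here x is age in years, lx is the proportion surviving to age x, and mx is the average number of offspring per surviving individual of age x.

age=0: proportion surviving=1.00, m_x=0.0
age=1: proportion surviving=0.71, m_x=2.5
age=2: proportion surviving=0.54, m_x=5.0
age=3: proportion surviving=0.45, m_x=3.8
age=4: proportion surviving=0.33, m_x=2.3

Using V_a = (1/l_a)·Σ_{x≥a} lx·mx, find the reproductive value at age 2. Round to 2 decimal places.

9.57

lx·mx for x ≥ 2: 2.7, 1.71, 0.759 → sum = 5.169
V_2 = 5.169 / l_2 = 5.169 / 0.54 = 9.572222… → 9.57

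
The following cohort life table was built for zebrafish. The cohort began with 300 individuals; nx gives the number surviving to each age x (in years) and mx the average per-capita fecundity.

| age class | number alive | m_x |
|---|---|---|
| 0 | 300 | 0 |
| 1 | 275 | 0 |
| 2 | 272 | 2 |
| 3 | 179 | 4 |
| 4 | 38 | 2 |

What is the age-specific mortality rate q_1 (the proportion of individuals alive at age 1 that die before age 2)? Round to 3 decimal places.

0.011

lx = nx/n0 = nx/300: 1, 0.91667…, 0.90667…, 0.59667…, 0.12667…
q_1 = (l_1 − l_2) / l_1 = (0.916667… − 0.906667…) / 0.916667…
     = 0.01… / 0.916667… = 0.010909… → 0.011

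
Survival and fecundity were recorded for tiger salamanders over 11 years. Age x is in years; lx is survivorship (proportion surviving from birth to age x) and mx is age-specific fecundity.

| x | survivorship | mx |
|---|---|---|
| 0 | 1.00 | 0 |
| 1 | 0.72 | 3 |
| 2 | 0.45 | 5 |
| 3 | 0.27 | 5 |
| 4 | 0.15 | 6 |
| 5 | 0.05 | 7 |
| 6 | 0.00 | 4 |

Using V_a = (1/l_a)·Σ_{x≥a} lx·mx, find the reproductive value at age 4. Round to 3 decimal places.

8.333

lx·mx for x ≥ 4: 0.9, 0.35, 0 → sum = 1.25
V_4 = 1.25 / l_4 = 1.25 / 0.15 = 8.333333… → 8.333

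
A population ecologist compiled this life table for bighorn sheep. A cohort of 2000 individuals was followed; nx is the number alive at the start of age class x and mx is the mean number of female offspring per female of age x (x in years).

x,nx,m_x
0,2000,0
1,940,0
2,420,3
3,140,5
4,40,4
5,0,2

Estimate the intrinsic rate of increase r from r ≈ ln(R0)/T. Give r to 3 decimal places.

lx = nx/n0 = nx/2000: 1, 0.47, 0.21, 0.07, 0.02, 0
R0 = Σ lx·mx = 0 + 0 + 0.63 + 0.35 + 0.08 + 0 = 1.06
Σ x·lx·mx = 2.63; T = 2.63/1.06 = 2.48113…
r ≈ ln(R0)/T = ln(1.06)/2.48113… = 0.02348… → 0.023

0.023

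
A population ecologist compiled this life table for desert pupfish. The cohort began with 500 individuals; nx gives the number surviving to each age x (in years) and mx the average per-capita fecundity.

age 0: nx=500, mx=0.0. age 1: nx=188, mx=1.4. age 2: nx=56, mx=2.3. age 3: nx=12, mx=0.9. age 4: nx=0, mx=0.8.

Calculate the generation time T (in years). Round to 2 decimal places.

1.37

lx = nx/n0 = nx/500: 1, 0.376, 0.112, 0.024, 0
lx·mx: 0, 0.5264, 0.2576, 0.0216, 0 → R0 = 0.8056
x·lx·mx: 0, 0.5264, 0.5152, 0.0648, 0 → Σ = 1.1064
T = 1.1064 / 0.8056 = 1.373386… → 1.37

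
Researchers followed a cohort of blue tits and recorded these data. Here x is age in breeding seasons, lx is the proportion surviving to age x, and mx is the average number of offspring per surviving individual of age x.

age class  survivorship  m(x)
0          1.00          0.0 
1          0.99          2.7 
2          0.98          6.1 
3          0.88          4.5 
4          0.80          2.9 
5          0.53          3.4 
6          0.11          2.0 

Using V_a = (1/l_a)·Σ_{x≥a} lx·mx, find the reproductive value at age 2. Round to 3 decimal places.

14.571

lx·mx for x ≥ 2: 5.978, 3.96, 2.32, 1.802, 0.22 → sum = 14.28
V_2 = 14.28 / l_2 = 14.28 / 0.98 = 14.571429… → 14.571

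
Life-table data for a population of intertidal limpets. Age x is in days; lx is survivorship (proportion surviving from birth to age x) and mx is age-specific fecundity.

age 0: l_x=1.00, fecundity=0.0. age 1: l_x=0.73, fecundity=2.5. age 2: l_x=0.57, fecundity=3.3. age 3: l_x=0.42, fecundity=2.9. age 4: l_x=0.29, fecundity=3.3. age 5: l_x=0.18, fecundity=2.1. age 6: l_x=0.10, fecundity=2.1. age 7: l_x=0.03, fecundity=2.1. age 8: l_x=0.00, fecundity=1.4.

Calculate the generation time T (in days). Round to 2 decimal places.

2.55

lx·mx: 0, 1.825, 1.881, 1.218, 0.957, 0.378, 0.21, 0.063, 0 → R0 = 6.532
x·lx·mx: 0, 1.825, 3.762, 3.654, 3.828, 1.89, 1.26, 0.441, 0 → Σ = 16.66
T = 16.66 / 6.532 = 2.550521… → 2.55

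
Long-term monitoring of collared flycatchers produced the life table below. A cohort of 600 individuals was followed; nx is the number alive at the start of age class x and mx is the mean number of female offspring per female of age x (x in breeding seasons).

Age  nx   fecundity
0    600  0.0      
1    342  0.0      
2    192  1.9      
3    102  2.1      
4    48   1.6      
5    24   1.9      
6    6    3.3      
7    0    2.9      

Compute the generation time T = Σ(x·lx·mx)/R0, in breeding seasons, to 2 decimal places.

2.81

lx = nx/n0 = nx/600: 1, 0.57, 0.32, 0.17, 0.08, 0.04, 0.01, 0
lx·mx: 0, 0, 0.608, 0.357, 0.128, 0.076, 0.033, 0 → R0 = 1.202
x·lx·mx: 0, 0, 1.216, 1.071, 0.512, 0.38, 0.198, 0 → Σ = 3.377
T = 3.377 / 1.202 = 2.809484… → 2.81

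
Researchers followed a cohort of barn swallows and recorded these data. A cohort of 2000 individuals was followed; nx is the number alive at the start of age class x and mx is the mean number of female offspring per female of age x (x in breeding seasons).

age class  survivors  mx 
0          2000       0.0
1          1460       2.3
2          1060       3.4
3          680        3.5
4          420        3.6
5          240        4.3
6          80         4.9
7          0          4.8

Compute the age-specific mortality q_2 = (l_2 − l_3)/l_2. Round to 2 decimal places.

lx = nx/n0 = nx/2000: 1, 0.73, 0.53, 0.34, 0.21, 0.12, 0.04, 0
q_2 = (l_2 − l_3) / l_2 = (0.53 − 0.34) / 0.53
     = 0.19 / 0.53 = 0.358491… → 0.36

0.36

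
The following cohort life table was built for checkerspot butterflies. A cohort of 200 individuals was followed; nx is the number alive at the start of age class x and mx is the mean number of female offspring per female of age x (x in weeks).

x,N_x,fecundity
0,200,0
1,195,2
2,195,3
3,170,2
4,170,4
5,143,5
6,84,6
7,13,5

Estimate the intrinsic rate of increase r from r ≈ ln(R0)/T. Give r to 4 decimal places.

0.7424

lx = nx/n0 = nx/200: 1, 0.975, 0.975, 0.85, 0.85, 0.715, 0.42, 0.065
R0 = Σ lx·mx = 0 + 1.95 + 2.925 + 1.7 + 3.4 + 3.575 + 2.52 + 0.325 = 16.395
Σ x·lx·mx = 61.77; T = 61.77/16.395 = 3.76761…
r ≈ ln(R0)/T = ln(16.395)/3.76761… = 0.742374… → 0.7424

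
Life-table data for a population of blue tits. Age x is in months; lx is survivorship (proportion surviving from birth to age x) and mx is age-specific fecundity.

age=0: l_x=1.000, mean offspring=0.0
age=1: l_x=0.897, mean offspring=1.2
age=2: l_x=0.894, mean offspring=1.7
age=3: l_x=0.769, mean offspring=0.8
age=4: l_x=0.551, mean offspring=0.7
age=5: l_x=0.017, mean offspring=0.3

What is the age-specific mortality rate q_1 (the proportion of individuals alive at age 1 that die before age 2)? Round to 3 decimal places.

0.003

q_1 = (l_1 − l_2) / l_1 = (0.897 − 0.894) / 0.897
     = 0.003 / 0.897 = 0.003344… → 0.003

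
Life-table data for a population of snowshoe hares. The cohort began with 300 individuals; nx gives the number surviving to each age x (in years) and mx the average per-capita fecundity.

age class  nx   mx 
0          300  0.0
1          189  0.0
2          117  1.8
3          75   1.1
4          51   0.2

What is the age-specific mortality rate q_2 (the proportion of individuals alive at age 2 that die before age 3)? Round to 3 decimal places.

0.359

lx = nx/n0 = nx/300: 1, 0.63, 0.39, 0.25, 0.17
q_2 = (l_2 − l_3) / l_2 = (0.39 − 0.25) / 0.39
     = 0.14 / 0.39 = 0.358974… → 0.359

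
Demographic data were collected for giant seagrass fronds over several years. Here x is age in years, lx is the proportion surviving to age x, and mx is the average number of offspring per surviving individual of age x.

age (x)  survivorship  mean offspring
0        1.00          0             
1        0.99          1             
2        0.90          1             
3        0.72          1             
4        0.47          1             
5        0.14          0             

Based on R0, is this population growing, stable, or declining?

R0 = Σ lx·mx = 0 + 0.99 + 0.9 + 0.72 + 0.47 + 0 = 3.08
R0 > 1, so the population is growing.

growing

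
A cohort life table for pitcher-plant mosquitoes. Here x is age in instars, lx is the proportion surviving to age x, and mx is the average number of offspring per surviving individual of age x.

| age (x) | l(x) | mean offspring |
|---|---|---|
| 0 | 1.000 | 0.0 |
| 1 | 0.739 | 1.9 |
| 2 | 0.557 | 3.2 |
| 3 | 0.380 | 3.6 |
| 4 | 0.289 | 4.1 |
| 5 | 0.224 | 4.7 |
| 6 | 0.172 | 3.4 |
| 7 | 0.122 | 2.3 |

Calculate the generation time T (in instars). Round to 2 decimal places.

3.21

lx·mx: 0, 1.4041, 1.7824, 1.368, 1.1849, 1.0528, 0.5848, 0.2806 → R0 = 7.6576
x·lx·mx: 0, 1.4041, 3.5648, 4.104, 4.7396, 5.264, 3.5088, 1.9642 → Σ = 24.5495
T = 24.5495 / 7.6576 = 3.2059… → 3.21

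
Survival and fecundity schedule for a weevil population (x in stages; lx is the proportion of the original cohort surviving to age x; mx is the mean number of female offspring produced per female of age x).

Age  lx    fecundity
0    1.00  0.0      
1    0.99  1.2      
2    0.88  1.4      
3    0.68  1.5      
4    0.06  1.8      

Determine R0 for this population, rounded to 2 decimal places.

lx·mx by age: 0, 1.188, 1.232, 1.02, 0.108
R0 = Σ lx·mx = 3.548 → 3.55

3.55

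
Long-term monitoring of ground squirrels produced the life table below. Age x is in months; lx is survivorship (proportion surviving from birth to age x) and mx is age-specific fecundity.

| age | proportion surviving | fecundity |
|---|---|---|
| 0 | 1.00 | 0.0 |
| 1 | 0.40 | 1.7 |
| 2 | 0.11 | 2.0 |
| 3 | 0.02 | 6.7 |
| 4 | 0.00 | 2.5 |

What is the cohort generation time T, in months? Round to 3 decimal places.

1.472

lx·mx: 0, 0.68, 0.22, 0.134, 0 → R0 = 1.034
x·lx·mx: 0, 0.68, 0.44, 0.402, 0 → Σ = 1.522
T = 1.522 / 1.034 = 1.471954… → 1.472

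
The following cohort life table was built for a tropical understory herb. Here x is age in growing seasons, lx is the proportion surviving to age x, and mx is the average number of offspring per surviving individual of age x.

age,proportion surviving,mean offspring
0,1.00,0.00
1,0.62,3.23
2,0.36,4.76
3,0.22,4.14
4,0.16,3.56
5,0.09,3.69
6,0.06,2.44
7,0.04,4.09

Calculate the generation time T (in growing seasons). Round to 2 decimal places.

2.42

lx·mx: 0, 2.0026, 1.7136, 0.9108, 0.5696, 0.3321, 0.1464, 0.1636 → R0 = 5.8387
x·lx·mx: 0, 2.0026, 3.4272, 2.7324, 2.2784, 1.6605, 0.8784, 1.1452 → Σ = 14.1247
T = 14.1247 / 5.8387 = 2.419152… → 2.42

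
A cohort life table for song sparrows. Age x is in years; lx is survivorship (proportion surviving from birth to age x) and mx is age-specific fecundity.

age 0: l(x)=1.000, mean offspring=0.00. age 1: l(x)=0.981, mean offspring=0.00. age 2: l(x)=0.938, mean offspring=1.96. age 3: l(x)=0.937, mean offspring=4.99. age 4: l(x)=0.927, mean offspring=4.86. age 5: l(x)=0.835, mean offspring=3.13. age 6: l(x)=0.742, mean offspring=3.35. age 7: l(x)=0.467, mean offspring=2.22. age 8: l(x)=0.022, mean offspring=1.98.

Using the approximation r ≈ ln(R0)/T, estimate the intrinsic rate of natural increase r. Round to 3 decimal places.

R0 = Σ lx·mx = 0 + 0 + 1.83848 + 4.67563 + 4.50522 + 2.61355 + 2.4857 + 1.03674 + 0.04356 = 17.19888
Σ x·lx·mx = 71.31234; T = 71.31234/17.19888 = 4.14634…
r ≈ ln(R0)/T = ln(17.19888)/4.14634… = 0.68611… → 0.686

0.686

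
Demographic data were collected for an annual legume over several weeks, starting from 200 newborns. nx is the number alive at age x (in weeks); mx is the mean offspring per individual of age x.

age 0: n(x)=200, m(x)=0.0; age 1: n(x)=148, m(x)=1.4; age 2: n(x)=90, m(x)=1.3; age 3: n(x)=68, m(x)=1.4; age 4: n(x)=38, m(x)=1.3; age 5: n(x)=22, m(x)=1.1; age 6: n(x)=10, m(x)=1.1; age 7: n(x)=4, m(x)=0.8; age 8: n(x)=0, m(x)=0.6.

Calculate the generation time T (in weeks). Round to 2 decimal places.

2.24

lx = nx/n0 = nx/200: 1, 0.74, 0.45, 0.34, 0.19, 0.11, 0.05, 0.02, 0
lx·mx: 0, 1.036, 0.585, 0.476, 0.247, 0.121, 0.055, 0.016, 0 → R0 = 2.536
x·lx·mx: 0, 1.036, 1.17, 1.428, 0.988, 0.605, 0.33, 0.112, 0 → Σ = 5.669
T = 5.669 / 2.536 = 2.23541… → 2.24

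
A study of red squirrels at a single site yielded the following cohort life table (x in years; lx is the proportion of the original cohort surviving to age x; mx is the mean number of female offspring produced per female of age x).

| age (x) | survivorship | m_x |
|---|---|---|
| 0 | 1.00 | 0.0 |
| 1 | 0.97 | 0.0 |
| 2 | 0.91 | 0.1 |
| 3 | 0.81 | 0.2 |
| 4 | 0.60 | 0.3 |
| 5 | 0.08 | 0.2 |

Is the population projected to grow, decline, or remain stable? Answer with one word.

R0 = Σ lx·mx = 0 + 0 + 0.091 + 0.162 + 0.18 + 0.016 = 0.449
R0 < 1, so the population is declining.

declining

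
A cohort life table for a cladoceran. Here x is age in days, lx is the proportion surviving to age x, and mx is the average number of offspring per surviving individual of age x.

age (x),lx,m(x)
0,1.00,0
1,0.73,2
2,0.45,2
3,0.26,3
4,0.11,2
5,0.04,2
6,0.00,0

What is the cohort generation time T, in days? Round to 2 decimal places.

2.00

lx·mx: 0, 1.46, 0.9, 0.78, 0.22, 0.08, 0 → R0 = 3.44
x·lx·mx: 0, 1.46, 1.8, 2.34, 0.88, 0.4, 0 → Σ = 6.88
T = 6.88 / 3.44 = 2 → 2.00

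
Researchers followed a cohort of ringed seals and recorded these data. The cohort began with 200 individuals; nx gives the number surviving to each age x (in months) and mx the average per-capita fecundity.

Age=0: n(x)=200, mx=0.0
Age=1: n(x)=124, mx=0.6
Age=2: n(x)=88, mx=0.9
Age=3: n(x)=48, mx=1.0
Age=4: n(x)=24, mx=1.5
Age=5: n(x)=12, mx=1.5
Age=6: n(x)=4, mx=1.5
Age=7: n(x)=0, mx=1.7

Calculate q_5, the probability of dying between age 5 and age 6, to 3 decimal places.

lx = nx/n0 = nx/200: 1, 0.62, 0.44, 0.24, 0.12, 0.06, 0.02, 0
q_5 = (l_5 − l_6) / l_5 = (0.06 − 0.02) / 0.06
     = 0.04 / 0.06 = 0.666667… → 0.667

0.667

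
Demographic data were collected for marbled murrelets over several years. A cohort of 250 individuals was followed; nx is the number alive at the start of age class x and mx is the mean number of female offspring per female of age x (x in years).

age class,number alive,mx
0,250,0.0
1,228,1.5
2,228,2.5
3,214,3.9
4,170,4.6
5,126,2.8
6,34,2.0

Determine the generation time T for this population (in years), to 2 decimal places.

lx = nx/n0 = nx/250: 1, 0.912, 0.912, 0.856, 0.68, 0.504, 0.136
lx·mx: 0, 1.368, 2.28, 3.3384, 3.128, 1.4112, 0.272 → R0 = 11.7976
x·lx·mx: 0, 1.368, 4.56, 10.0152, 12.512, 7.056, 1.632 → Σ = 37.1432
T = 37.1432 / 11.7976 = 3.148369… → 3.15

3.15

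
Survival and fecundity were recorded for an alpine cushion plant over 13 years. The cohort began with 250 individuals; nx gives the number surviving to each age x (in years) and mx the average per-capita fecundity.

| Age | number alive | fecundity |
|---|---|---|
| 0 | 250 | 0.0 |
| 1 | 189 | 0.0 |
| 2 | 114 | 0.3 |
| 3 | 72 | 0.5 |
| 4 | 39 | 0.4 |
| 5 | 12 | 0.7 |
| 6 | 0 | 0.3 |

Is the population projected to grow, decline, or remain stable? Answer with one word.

lx = nx/n0 = nx/250: 1, 0.756, 0.456, 0.288, 0.156, 0.048, 0
R0 = Σ lx·mx = 0 + 0 + 0.1368 + 0.144 + 0.0624 + 0.0336 + 0 = 0.3768
R0 < 1, so the population is declining.

declining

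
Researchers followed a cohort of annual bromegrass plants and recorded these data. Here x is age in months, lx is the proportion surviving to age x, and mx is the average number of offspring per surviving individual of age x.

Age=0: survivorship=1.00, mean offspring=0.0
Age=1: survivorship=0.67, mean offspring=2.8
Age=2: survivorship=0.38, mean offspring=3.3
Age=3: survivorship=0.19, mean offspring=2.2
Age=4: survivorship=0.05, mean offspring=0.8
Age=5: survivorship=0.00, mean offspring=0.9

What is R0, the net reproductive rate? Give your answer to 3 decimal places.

3.588

lx·mx by age: 0, 1.876, 1.254, 0.418, 0.04, 0
R0 = Σ lx·mx = 3.588 → 3.588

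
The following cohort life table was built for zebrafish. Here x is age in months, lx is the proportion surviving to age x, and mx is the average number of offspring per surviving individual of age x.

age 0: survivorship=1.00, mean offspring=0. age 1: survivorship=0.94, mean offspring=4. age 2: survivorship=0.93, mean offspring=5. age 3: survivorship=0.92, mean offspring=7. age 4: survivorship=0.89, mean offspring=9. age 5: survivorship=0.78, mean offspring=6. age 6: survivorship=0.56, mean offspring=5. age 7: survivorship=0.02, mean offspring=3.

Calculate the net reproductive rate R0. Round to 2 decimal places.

lx·mx by age: 0, 3.76, 4.65, 6.44, 8.01, 4.68, 2.8, 0.06
R0 = Σ lx·mx = 30.4 → 30.40

30.40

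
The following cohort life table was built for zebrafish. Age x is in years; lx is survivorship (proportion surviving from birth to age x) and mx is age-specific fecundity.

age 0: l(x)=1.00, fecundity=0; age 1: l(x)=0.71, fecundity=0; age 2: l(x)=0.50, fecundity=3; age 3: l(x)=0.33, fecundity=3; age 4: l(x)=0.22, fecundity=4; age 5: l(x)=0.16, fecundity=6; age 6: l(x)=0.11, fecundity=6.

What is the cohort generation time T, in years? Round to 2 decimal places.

3.66

lx·mx: 0, 0, 1.5, 0.99, 0.88, 0.96, 0.66 → R0 = 4.99
x·lx·mx: 0, 0, 3, 2.97, 3.52, 4.8, 3.96 → Σ = 18.25
T = 18.25 / 4.99 = 3.657315… → 3.66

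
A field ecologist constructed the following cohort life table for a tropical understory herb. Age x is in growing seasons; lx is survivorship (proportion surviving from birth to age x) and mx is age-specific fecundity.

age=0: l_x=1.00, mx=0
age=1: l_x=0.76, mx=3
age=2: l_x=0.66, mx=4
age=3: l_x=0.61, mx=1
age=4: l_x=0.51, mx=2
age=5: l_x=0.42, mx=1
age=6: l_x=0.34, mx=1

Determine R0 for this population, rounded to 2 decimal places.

7.31

lx·mx by age: 0, 2.28, 2.64, 0.61, 1.02, 0.42, 0.34
R0 = Σ lx·mx = 7.31 → 7.31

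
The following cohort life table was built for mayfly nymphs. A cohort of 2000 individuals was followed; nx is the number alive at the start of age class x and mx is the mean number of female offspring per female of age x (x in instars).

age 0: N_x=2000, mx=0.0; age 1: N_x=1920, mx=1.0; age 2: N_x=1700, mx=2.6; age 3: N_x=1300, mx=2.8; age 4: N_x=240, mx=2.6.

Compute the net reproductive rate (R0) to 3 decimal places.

5.302

lx = nx/n0 = nx/2000: 1, 0.96, 0.85, 0.65, 0.12
lx·mx by age: 0, 0.96, 2.21, 1.82, 0.312
R0 = Σ lx·mx = 5.302 → 5.302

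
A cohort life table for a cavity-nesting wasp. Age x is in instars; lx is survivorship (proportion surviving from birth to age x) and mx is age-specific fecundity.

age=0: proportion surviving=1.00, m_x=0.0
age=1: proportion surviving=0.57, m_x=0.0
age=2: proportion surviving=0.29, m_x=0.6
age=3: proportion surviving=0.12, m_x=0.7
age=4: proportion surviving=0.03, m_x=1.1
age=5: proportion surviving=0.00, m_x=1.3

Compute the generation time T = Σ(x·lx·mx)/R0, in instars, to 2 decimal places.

lx·mx: 0, 0, 0.174, 0.084, 0.033, 0 → R0 = 0.291
x·lx·mx: 0, 0, 0.348, 0.252, 0.132, 0 → Σ = 0.732
T = 0.732 / 0.291 = 2.515464… → 2.52

2.52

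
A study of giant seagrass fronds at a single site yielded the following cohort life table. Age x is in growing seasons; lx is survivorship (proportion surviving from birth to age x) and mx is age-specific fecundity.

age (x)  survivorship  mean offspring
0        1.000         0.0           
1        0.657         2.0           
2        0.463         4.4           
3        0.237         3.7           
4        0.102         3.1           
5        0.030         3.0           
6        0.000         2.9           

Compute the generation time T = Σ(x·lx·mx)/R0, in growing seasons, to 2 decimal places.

2.10

lx·mx: 0, 1.314, 2.0372, 0.8769, 0.3162, 0.09, 0 → R0 = 4.6343
x·lx·mx: 0, 1.314, 4.0744, 2.6307, 1.2648, 0.45, 0 → Σ = 9.7339
T = 9.7339 / 4.6343 = 2.100404… → 2.10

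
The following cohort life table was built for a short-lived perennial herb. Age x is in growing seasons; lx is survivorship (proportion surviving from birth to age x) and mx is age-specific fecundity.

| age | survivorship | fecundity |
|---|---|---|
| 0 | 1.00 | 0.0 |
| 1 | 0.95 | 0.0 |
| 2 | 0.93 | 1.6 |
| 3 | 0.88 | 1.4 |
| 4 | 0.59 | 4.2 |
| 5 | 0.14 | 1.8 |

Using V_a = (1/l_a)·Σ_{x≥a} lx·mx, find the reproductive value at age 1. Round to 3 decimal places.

lx·mx for x ≥ 1: 0, 1.488, 1.232, 2.478, 0.252 → sum = 5.45
V_1 = 5.45 / l_1 = 5.45 / 0.95 = 5.736842… → 5.737

5.737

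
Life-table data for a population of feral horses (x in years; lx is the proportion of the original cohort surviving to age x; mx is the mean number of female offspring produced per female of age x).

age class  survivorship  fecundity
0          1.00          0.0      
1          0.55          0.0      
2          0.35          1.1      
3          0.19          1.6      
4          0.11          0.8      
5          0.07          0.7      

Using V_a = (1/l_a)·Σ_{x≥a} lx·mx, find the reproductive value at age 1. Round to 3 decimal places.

1.502

lx·mx for x ≥ 1: 0, 0.385, 0.304, 0.088, 0.049 → sum = 0.826
V_1 = 0.826 / l_1 = 0.826 / 0.55 = 1.501818… → 1.502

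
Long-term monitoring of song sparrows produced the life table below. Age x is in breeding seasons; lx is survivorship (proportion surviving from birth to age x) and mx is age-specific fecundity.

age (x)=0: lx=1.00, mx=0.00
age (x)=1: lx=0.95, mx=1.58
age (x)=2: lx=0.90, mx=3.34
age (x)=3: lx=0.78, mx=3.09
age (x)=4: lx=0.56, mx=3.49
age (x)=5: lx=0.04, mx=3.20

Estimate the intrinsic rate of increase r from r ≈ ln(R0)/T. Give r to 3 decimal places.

R0 = Σ lx·mx = 0 + 1.501 + 3.006 + 2.4102 + 1.9544 + 0.128 = 8.9996
Σ x·lx·mx = 23.2012; T = 23.2012/8.9996 = 2.57803…
r ≈ ln(R0)/T = ln(8.9996)/2.57803… = 0.85227… → 0.852

0.852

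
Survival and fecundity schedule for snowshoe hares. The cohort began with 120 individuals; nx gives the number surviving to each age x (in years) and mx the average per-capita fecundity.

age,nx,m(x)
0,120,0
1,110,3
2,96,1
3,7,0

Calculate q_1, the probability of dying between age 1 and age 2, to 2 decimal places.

lx = nx/n0 = nx/120: 1, 0.91667…, 0.8, 0.05833…
q_1 = (l_1 − l_2) / l_1 = (0.916667… − 0.8) / 0.916667…
     = 0.116667… / 0.916667… = 0.127273… → 0.13

0.13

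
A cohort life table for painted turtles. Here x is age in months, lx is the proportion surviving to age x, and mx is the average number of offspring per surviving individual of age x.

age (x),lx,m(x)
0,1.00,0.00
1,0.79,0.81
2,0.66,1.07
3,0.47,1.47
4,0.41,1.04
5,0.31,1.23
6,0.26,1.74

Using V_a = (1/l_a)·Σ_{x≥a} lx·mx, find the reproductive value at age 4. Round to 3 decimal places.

3.073

lx·mx for x ≥ 4: 0.4264, 0.3813, 0.4524 → sum = 1.2601
V_4 = 1.2601 / l_4 = 1.2601 / 0.41 = 3.073415… → 3.073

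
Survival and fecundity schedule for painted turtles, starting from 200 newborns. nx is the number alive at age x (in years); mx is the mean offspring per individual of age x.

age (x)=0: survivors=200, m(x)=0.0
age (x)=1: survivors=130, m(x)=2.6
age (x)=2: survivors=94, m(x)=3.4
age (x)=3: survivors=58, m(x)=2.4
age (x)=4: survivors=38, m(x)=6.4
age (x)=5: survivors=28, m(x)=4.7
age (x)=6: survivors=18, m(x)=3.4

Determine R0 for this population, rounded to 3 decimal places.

6.164

lx = nx/n0 = nx/200: 1, 0.65, 0.47, 0.29, 0.19, 0.14, 0.09
lx·mx by age: 0, 1.69, 1.598, 0.696, 1.216, 0.658, 0.306
R0 = Σ lx·mx = 6.164 → 6.164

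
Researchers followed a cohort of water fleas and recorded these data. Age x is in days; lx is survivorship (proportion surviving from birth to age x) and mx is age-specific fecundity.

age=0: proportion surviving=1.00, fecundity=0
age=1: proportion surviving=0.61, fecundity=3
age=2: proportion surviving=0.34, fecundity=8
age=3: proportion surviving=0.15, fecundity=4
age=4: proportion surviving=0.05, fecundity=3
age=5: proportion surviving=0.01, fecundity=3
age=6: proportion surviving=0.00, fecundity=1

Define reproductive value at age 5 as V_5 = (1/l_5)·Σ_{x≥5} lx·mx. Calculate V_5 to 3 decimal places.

lx·mx for x ≥ 5: 0.03, 0 → sum = 0.03
V_5 = 0.03 / l_5 = 0.03 / 0.01 = 3 → 3.000

3.000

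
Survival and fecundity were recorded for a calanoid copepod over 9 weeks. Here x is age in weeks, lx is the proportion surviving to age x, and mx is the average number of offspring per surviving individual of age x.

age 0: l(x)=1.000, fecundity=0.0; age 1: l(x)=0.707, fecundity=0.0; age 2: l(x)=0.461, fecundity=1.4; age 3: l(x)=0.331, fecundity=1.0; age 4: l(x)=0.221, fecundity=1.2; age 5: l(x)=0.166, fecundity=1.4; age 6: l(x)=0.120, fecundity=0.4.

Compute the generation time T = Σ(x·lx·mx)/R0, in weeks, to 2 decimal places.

3.15

lx·mx: 0, 0, 0.6454, 0.331, 0.2652, 0.2324, 0.048 → R0 = 1.522
x·lx·mx: 0, 0, 1.2908, 0.993, 1.0608, 1.162, 0.288 → Σ = 4.7946
T = 4.7946 / 1.522 = 3.150197… → 3.15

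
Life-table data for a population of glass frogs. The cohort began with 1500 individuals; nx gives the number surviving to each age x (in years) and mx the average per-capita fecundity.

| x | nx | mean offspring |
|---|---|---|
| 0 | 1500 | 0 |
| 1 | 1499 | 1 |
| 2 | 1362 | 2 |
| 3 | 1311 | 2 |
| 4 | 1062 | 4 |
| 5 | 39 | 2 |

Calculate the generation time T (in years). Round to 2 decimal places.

lx = nx/n0 = nx/1500: 1, 0.99933…, 0.908, 0.874, 0.708, 0.026
lx·mx: 0, 0.999333…, 1.816, 1.748, 2.832, 0.052 → R0 = 7.447333…
x·lx·mx: 0, 0.999333…, 3.632, 5.244, 11.328, 0.26 → Σ = 21.463333…
T = 21.463333… / 7.447333… = 2.882016… → 2.88

2.88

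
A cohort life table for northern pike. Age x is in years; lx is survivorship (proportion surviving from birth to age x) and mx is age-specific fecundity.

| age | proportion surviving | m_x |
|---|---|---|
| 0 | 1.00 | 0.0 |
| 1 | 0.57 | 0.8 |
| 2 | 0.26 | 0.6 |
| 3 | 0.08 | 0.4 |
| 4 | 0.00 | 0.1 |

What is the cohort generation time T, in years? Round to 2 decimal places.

1.34

lx·mx: 0, 0.456, 0.156, 0.032, 0 → R0 = 0.644
x·lx·mx: 0, 0.456, 0.312, 0.096, 0 → Σ = 0.864
T = 0.864 / 0.644 = 1.341615… → 1.34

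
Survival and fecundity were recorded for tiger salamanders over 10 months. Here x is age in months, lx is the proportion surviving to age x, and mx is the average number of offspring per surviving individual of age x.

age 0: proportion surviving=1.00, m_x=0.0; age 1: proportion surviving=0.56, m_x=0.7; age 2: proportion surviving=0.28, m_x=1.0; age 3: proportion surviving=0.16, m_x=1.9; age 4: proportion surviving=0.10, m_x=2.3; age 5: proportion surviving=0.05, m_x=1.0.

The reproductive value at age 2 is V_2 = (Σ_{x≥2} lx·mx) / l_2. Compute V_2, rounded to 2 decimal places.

3.09

lx·mx for x ≥ 2: 0.28, 0.304, 0.23, 0.05 → sum = 0.864
V_2 = 0.864 / l_2 = 0.864 / 0.28 = 3.085714… → 3.09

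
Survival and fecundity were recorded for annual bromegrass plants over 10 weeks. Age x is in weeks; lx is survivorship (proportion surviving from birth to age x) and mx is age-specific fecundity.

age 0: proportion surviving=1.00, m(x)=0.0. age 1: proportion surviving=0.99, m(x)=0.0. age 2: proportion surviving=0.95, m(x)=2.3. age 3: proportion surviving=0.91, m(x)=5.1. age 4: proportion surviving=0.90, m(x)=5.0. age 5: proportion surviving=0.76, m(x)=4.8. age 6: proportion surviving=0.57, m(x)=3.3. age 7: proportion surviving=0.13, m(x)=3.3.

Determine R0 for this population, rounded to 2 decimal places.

17.28

lx·mx by age: 0, 0, 2.185, 4.641, 4.5, 3.648, 1.881, 0.429
R0 = Σ lx·mx = 17.284 → 17.28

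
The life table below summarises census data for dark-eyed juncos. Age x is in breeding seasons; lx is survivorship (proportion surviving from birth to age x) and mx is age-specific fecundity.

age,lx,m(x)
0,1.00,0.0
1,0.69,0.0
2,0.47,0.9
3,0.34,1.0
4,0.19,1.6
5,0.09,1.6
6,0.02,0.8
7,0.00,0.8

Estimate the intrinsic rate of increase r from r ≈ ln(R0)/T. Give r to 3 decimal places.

R0 = Σ lx·mx = 0 + 0 + 0.423 + 0.34 + 0.304 + 0.144 + 0.016 + 0 = 1.227
Σ x·lx·mx = 3.898; T = 3.898/1.227 = 3.17685…
r ≈ ln(R0)/T = ln(1.227)/3.17685… = 0.06439… → 0.064

0.064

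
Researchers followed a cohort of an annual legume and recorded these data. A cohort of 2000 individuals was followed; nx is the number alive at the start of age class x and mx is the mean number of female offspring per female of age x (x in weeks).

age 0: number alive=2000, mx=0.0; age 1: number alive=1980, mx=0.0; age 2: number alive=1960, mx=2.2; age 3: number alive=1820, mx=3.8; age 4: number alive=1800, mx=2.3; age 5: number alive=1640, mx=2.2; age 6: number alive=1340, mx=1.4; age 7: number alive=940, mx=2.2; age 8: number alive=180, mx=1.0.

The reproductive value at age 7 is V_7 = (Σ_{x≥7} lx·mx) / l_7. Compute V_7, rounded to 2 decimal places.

2.39

lx = nx/n0 = nx/2000: 1, 0.99, 0.98, 0.91, 0.9, 0.82, 0.67, 0.47, 0.09
lx·mx for x ≥ 7: 1.034, 0.09 → sum = 1.124
V_7 = 1.124 / l_7 = 1.124 / 0.47 = 2.391489… → 2.39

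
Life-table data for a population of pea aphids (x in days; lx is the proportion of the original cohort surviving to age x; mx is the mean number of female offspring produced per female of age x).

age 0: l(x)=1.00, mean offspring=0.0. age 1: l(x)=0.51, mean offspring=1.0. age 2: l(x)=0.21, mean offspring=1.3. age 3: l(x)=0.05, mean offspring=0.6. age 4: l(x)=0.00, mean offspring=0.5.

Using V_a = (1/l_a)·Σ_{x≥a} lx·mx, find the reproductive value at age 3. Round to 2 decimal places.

0.60

lx·mx for x ≥ 3: 0.03, 0 → sum = 0.03
V_3 = 0.03 / l_3 = 0.03 / 0.05 = 0.6 → 0.60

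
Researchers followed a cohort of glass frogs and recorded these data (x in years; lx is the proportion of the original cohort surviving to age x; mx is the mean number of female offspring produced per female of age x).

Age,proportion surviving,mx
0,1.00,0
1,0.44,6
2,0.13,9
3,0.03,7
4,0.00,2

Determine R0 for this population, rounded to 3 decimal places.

lx·mx by age: 0, 2.64, 1.17, 0.21, 0
R0 = Σ lx·mx = 4.02 → 4.020

4.020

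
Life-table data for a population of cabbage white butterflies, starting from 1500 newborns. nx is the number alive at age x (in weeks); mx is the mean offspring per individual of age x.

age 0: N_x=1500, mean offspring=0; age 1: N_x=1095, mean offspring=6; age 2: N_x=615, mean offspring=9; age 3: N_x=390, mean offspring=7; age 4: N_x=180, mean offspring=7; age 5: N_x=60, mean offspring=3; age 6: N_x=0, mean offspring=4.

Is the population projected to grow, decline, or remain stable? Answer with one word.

growing

lx = nx/n0 = nx/1500: 1, 0.73, 0.41, 0.26, 0.12, 0.04, 0
R0 = Σ lx·mx = 0 + 4.38 + 3.69 + 1.82 + 0.84 + 0.12 + 0 = 10.85
R0 > 1, so the population is growing.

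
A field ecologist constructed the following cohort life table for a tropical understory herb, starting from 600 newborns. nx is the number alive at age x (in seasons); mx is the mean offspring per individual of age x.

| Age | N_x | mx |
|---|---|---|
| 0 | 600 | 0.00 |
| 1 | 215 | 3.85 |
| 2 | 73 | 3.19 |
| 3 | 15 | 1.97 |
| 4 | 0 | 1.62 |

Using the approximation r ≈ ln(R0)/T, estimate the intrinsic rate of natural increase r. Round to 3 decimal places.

lx = nx/n0 = nx/600: 1, 0.35833…, 0.12167…, 0.025, 0
R0 = Σ lx·mx = 0 + 1.37958… + 0.38812… + 0.04925 + 0 = 1.81695…
Σ x·lx·mx = 2.303567…; T = 2.303567…/1.81695… = 1.26782…
r ≈ ln(R0)/T = ln(1.81695…)/1.26782… = 0.47101… → 0.471

0.471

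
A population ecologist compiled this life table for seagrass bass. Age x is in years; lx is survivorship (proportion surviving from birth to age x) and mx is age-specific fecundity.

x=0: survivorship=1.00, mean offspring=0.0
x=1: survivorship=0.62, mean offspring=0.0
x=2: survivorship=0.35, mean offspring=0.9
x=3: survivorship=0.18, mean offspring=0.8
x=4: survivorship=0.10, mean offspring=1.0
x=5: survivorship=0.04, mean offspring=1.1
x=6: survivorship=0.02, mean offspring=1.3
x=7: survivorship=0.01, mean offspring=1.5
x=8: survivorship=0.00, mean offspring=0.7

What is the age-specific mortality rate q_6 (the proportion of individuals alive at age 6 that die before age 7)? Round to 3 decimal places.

q_6 = (l_6 − l_7) / l_6 = (0.02 − 0.01) / 0.02
     = 0.01 / 0.02 = 0.5 → 0.500

0.500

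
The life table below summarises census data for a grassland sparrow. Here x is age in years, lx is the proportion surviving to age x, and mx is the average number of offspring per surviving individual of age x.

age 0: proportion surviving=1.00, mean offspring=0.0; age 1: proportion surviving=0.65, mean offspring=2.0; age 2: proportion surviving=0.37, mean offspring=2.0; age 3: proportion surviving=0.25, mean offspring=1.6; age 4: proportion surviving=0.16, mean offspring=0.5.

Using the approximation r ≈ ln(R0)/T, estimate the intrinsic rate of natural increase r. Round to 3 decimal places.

R0 = Σ lx·mx = 0 + 1.3 + 0.74 + 0.4 + 0.08 = 2.52
Σ x·lx·mx = 4.3; T = 4.3/2.52 = 1.70635…
r ≈ ln(R0)/T = ln(2.52)/1.70635… = 0.54166… → 0.542

0.542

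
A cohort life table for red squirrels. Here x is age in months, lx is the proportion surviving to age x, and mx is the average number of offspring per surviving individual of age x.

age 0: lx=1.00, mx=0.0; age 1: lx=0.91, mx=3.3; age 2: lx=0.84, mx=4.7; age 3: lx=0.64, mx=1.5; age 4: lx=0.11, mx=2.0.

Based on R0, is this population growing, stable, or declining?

growing

R0 = Σ lx·mx = 0 + 3.003 + 3.948 + 0.96 + 0.22 = 8.131
R0 > 1, so the population is growing.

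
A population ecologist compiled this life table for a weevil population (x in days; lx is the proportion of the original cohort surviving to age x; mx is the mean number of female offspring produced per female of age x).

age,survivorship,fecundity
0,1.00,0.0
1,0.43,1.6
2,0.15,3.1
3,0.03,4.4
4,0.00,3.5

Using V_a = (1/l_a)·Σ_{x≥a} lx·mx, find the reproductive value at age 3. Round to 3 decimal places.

4.400

lx·mx for x ≥ 3: 0.132, 0 → sum = 0.132
V_3 = 0.132 / l_3 = 0.132 / 0.03 = 4.4 → 4.400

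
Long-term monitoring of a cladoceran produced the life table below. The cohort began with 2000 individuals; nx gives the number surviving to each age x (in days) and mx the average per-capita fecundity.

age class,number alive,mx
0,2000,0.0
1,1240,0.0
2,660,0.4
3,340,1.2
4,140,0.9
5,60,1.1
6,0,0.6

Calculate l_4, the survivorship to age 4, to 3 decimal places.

l_4 = n_4/n_0 = 140/2000 = 0.07 → 0.070

0.070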